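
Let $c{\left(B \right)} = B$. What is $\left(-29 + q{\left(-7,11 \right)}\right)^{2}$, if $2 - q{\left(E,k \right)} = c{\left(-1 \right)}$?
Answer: $676$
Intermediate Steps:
$q{\left(E,k \right)} = 3$ ($q{\left(E,k \right)} = 2 - -1 = 2 + 1 = 3$)
$\left(-29 + q{\left(-7,11 \right)}\right)^{2} = \left(-29 + 3\right)^{2} = \left(-26\right)^{2} = 676$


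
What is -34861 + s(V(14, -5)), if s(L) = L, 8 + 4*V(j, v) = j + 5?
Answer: -139433/4 ≈ -34858.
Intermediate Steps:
V(j, v) = -¾ + j/4 (V(j, v) = -2 + (j + 5)/4 = -2 + (5 + j)/4 = -2 + (5/4 + j/4) = -¾ + j/4)
-34861 + s(V(14, -5)) = -34861 + (-¾ + (¼)*14) = -34861 + (-¾ + 7/2) = -34861 + 11/4 = -139433/4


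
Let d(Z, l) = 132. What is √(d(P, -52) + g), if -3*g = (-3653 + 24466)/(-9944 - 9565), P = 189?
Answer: √50374689631/19509 ≈ 11.505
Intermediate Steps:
g = 20813/58527 (g = -(-3653 + 24466)/(3*(-9944 - 9565)) = -20813/(3*(-19509)) = -20813*(-1)/(3*19509) = -⅓*(-20813/19509) = 20813/58527 ≈ 0.35561)
√(d(P, -52) + g) = √(132 + 20813/58527) = √(7746377/58527) = √50374689631/19509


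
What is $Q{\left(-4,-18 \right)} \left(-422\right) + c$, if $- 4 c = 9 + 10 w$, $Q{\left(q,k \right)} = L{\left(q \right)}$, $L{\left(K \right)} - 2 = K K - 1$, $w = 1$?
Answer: $- \frac{28715}{4} \approx -7178.8$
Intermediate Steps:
$L{\left(K \right)} = 1 + K^{2}$ ($L{\left(K \right)} = 2 + \left(K K - 1\right) = 2 + \left(K^{2} - 1\right) = 2 + \left(-1 + K^{2}\right) = 1 + K^{2}$)
$Q{\left(q,k \right)} = 1 + q^{2}$
$c = - \frac{19}{4}$ ($c = - \frac{9 + 10 \cdot 1}{4} = - \frac{9 + 10}{4} = \left(- \frac{1}{4}\right) 19 = - \frac{19}{4} \approx -4.75$)
$Q{\left(-4,-18 \right)} \left(-422\right) + c = \left(1 + \left(-4\right)^{2}\right) \left(-422\right) - \frac{19}{4} = \left(1 + 16\right) \left(-422\right) - \frac{19}{4} = 17 \left(-422\right) - \frac{19}{4} = -7174 - \frac{19}{4} = - \frac{28715}{4}$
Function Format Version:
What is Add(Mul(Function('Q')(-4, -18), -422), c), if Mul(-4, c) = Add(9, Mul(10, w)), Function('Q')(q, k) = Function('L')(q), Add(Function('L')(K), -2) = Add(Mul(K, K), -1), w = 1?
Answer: Rational(-28715, 4) ≈ -7178.8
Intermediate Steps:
Function('L')(K) = Add(1, Pow(K, 2)) (Function('L')(K) = Add(2, Add(Mul(K, K), -1)) = Add(2, Add(Pow(K, 2), -1)) = Add(2, Add(-1, Pow(K, 2))) = Add(1, Pow(K, 2)))
Function('Q')(q, k) = Add(1, Pow(q, 2))
c = Rational(-19, 4) (c = Mul(Rational(-1, 4), Add(9, Mul(10, 1))) = Mul(Rational(-1, 4), Add(9, 10)) = Mul(Rational(-1, 4), 19) = Rational(-19, 4) ≈ -4.7500)
Add(Mul(Function('Q')(-4, -18), -422), c) = Add(Mul(Add(1, Pow(-4, 2)), -422), Rational(-19, 4)) = Add(Mul(Add(1, 16), -422), Rational(-19, 4)) = Add(Mul(17, -422), Rational(-19, 4)) = Add(-7174, Rational(-19, 4)) = Rational(-28715, 4)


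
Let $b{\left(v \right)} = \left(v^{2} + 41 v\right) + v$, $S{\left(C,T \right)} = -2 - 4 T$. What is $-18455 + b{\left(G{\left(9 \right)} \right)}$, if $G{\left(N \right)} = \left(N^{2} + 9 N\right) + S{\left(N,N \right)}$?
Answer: $2129$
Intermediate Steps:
$G{\left(N \right)} = -2 + N^{2} + 5 N$ ($G{\left(N \right)} = \left(N^{2} + 9 N\right) - \left(2 + 4 N\right) = -2 + N^{2} + 5 N$)
$b{\left(v \right)} = v^{2} + 42 v$
$-18455 + b{\left(G{\left(9 \right)} \right)} = -18455 + \left(-2 + 9^{2} + 5 \cdot 9\right) \left(42 + \left(-2 + 9^{2} + 5 \cdot 9\right)\right) = -18455 + \left(-2 + 81 + 45\right) \left(42 + \left(-2 + 81 + 45\right)\right) = -18455 + 124 \left(42 + 124\right) = -18455 + 124 \cdot 166 = -18455 + 20584 = 2129$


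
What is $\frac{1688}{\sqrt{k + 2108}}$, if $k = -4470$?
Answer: $- \frac{844 i \sqrt{2362}}{1181} \approx - 34.732 i$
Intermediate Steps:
$\frac{1688}{\sqrt{k + 2108}} = \frac{1688}{\sqrt{-4470 + 2108}} = \frac{1688}{\sqrt{-2362}} = \frac{1688}{i \sqrt{2362}} = 1688 \left(- \frac{i \sqrt{2362}}{2362}\right) = - \frac{844 i \sqrt{2362}}{1181}$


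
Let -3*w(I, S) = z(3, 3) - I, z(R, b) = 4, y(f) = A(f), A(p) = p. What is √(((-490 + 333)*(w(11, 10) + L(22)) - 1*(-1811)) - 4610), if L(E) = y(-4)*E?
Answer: 4*√5991/3 ≈ 103.20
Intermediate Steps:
y(f) = f
w(I, S) = -4/3 + I/3 (w(I, S) = -(4 - I)/3 = -4/3 + I/3)
L(E) = -4*E
√(((-490 + 333)*(w(11, 10) + L(22)) - 1*(-1811)) - 4610) = √(((-490 + 333)*((-4/3 + (⅓)*11) - 4*22) - 1*(-1811)) - 4610) = √((-157*((-4/3 + 11/3) - 88) + 1811) - 4610) = √((-157*(7/3 - 88) + 1811) - 4610) = √((-157*(-257/3) + 1811) - 4610) = √((40349/3 + 1811) - 4610) = √(45782/3 - 4610) = √(31952/3) = 4*√5991/3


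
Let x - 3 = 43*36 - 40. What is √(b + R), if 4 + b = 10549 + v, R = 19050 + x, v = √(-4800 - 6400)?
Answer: √(31106 + 40*I*√7) ≈ 176.37 + 0.3*I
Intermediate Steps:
v = 40*I*√7 (v = √(-11200) = 40*I*√7 ≈ 105.83*I)
x = 1511 (x = 3 + (43*36 - 40) = 3 + (1548 - 40) = 3 + 1508 = 1511)
R = 20561 (R = 19050 + 1511 = 20561)
b = 10545 + 40*I*√7 (b = -4 + (10549 + 40*I*√7) = 10545 + 40*I*√7 ≈ 10545.0 + 105.83*I)
√(b + R) = √((10545 + 40*I*√7) + 20561) = √(31106 + 40*I*√7)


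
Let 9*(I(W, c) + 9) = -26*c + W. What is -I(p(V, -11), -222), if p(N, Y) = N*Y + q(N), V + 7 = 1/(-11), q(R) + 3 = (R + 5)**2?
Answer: -698215/1089 ≈ -641.15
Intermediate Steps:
q(R) = -3 + (5 + R)**2 (q(R) = -3 + (R + 5)**2 = -3 + (5 + R)**2)
V = -78/11 (V = -7 + 1/(-11) = -7 - 1/11 = -78/11 ≈ -7.0909)
p(N, Y) = -3 + (5 + N)**2 + N*Y (p(N, Y) = N*Y + (-3 + (5 + N)**2) = -3 + (5 + N)**2 + N*Y)
I(W, c) = -9 - 26*c/9 + W/9 (I(W, c) = -9 + (-26*c + W)/9 = -9 + (W - 26*c)/9 = -9 + (-26*c/9 + W/9) = -9 - 26*c/9 + W/9)
-I(p(V, -11), -222) = -(-9 - 26/9*(-222) + (-3 + (5 - 78/11)**2 - 78/11*(-11))/9) = -(-9 + 1924/3 + (-3 + (-23/11)**2 + 78)/9) = -(-9 + 1924/3 + (-3 + 529/121 + 78)/9) = -(-9 + 1924/3 + (1/9)*(9604/121)) = -(-9 + 1924/3 + 9604/1089) = -1*698215/1089 = -698215/1089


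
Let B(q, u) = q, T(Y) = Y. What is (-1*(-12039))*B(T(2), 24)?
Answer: 24078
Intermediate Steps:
(-1*(-12039))*B(T(2), 24) = -1*(-12039)*2 = 12039*2 = 24078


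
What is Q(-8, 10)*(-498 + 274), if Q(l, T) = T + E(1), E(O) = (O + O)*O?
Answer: -2688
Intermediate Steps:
E(O) = 2*O**2 (E(O) = (2*O)*O = 2*O**2)
Q(l, T) = 2 + T (Q(l, T) = T + 2*1**2 = T + 2*1 = T + 2 = 2 + T)
Q(-8, 10)*(-498 + 274) = (2 + 10)*(-498 + 274) = 12*(-224) = -2688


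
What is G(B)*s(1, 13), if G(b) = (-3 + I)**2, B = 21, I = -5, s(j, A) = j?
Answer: 64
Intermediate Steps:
G(b) = 64 (G(b) = (-3 - 5)**2 = (-8)**2 = 64)
G(B)*s(1, 13) = 64*1 = 64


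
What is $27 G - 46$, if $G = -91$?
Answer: $-2503$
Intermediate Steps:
$27 G - 46 = 27 \left(-91\right) - 46 = -2457 - 46 = -2503$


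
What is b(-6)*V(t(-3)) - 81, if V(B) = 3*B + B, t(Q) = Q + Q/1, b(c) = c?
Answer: 63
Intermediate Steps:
t(Q) = 2*Q (t(Q) = Q + Q*1 = Q + Q = 2*Q)
V(B) = 4*B
b(-6)*V(t(-3)) - 81 = -24*2*(-3) - 81 = -24*(-6) - 81 = -6*(-24) - 81 = 144 - 81 = 63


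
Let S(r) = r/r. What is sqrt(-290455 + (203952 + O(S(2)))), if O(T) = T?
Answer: I*sqrt(86502) ≈ 294.11*I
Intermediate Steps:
S(r) = 1
sqrt(-290455 + (203952 + O(S(2)))) = sqrt(-290455 + (203952 + 1)) = sqrt(-290455 + 203953) = sqrt(-86502) = I*sqrt(86502)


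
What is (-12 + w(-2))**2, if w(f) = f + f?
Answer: 256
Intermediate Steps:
w(f) = 2*f
(-12 + w(-2))**2 = (-12 + 2*(-2))**2 = (-12 - 4)**2 = (-16)**2 = 256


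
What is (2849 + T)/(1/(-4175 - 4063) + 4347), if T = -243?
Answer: 21468228/35810585 ≈ 0.59949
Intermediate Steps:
(2849 + T)/(1/(-4175 - 4063) + 4347) = (2849 - 243)/(1/(-4175 - 4063) + 4347) = 2606/(1/(-8238) + 4347) = 2606/(-1/8238 + 4347) = 2606/(35810585/8238) = 2606*(8238/35810585) = 21468228/35810585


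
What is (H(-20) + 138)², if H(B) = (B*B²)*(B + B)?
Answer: 102488339044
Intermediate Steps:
H(B) = 2*B⁴ (H(B) = B³*(2*B) = 2*B⁴)
(H(-20) + 138)² = (2*(-20)⁴ + 138)² = (2*160000 + 138)² = (320000 + 138)² = 320138² = 102488339044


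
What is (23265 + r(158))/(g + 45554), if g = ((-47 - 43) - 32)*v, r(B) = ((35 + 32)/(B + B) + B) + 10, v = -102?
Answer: 7404895/18327368 ≈ 0.40403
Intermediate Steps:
r(B) = 10 + B + 67/(2*B) (r(B) = (67/((2*B)) + B) + 10 = (67*(1/(2*B)) + B) + 10 = (67/(2*B) + B) + 10 = (B + 67/(2*B)) + 10 = 10 + B + 67/(2*B))
g = 12444 (g = ((-47 - 43) - 32)*(-102) = (-90 - 32)*(-102) = -122*(-102) = 12444)
(23265 + r(158))/(g + 45554) = (23265 + (10 + 158 + (67/2)/158))/(12444 + 45554) = (23265 + (10 + 158 + (67/2)*(1/158)))/57998 = (23265 + (10 + 158 + 67/316))*(1/57998) = (23265 + 53155/316)*(1/57998) = (7404895/316)*(1/57998) = 7404895/18327368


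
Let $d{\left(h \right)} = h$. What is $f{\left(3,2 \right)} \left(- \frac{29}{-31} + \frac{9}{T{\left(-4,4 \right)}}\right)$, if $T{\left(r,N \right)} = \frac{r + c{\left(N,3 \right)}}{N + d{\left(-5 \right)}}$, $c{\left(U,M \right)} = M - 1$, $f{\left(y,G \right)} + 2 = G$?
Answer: $0$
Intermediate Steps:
$f{\left(y,G \right)} = -2 + G$
$c{\left(U,M \right)} = -1 + M$ ($c{\left(U,M \right)} = M - 1 = -1 + M$)
$T{\left(r,N \right)} = \frac{2 + r}{-5 + N}$ ($T{\left(r,N \right)} = \frac{r + \left(-1 + 3\right)}{N - 5} = \frac{r + 2}{-5 + N} = \frac{2 + r}{-5 + N}$)
$f{\left(3,2 \right)} \left(- \frac{29}{-31} + \frac{9}{T{\left(-4,4 \right)}}\right) = \left(-2 + 2\right) \left(- \frac{29}{-31} + \frac{9}{\frac{1}{-5 + 4} \left(2 - 4\right)}\right) = 0 \left(\left(-29\right) \left(- \frac{1}{31}\right) + \frac{9}{\frac{1}{-1} \left(-2\right)}\right) = 0 \left(\frac{29}{31} + \frac{9}{\left(-1\right) \left(-2\right)}\right) = 0 \left(\frac{29}{31} + \frac{9}{2}\right) = 0 \cdot \frac{337}{62} = 0$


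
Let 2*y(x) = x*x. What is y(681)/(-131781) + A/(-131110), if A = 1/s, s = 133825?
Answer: -678087981923276/385367084955125 ≈ -1.7596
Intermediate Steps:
y(x) = x²/2 (y(x) = (x*x)/2 = x²/2)
A = 1/133825 ≈ 7.4724e-6
y(681)/(-131781) + A/(-131110) = ((½)*681²)/(-131781) + (1/133825)/(-131110) = ((½)*463761)*(-1/131781) + (1/133825)*(-1/131110) = (463761/2)*(-1/131781) - 1/17545795750 = -154587/87854 - 1/17545795750 = -678087981923276/385367084955125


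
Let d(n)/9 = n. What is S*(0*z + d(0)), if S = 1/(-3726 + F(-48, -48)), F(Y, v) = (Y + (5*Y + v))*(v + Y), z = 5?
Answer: 0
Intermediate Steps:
d(n) = 9*n
F(Y, v) = (Y + v)*(v + 6*Y) (F(Y, v) = (Y + (v + 5*Y))*(Y + v) = (v + 6*Y)*(Y + v) = (Y + v)*(v + 6*Y))
S = 1/28530 (S = 1/(-3726 + ((-48)**2 + 6*(-48)**2 + 7*(-48)*(-48))) = 1/(-3726 + (2304 + 6*2304 + 16128)) = 1/(-3726 + (2304 + 13824 + 16128)) = 1/(-3726 + 32256) = 1/28530 ≈ 3.5051e-5)
S*(0*z + d(0)) = (0*5 + 9*0)/28530 = (0 + 0)/28530 = (1/28530)*0 = 0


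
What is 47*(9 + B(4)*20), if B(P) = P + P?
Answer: 7943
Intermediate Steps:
B(P) = 2*P
47*(9 + B(4)*20) = 47*(9 + (2*4)*20) = 47*(9 + 8*20) = 47*(9 + 160) = 47*169 = 7943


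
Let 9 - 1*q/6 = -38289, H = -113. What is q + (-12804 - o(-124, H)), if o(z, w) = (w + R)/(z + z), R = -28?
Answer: 53811891/248 ≈ 2.1698e+5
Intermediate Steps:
q = 229788 (q = 54 - 6*(-38289) = 54 + 229734 = 229788)
o(z, w) = (-28 + w)/(2*z) (o(z, w) = (w - 28)/(z + z) = (-28 + w)/((2*z)) = (-28 + w)*(1/(2*z)) = (-28 + w)/(2*z))
q + (-12804 - o(-124, H)) = 229788 + (-12804 - (-28 - 113)/(2*(-124))) = 229788 + (-12804 - (-1)*(-141)/(2*124)) = 229788 + (-12804 - 1*141/248) = 229788 + (-12804 - 141/248) = 229788 - 3175533/248 = 53811891/248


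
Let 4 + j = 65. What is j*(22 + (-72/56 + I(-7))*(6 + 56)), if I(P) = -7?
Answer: -209962/7 ≈ -29995.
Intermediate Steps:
j = 61 (j = -4 + 65 = 61)
j*(22 + (-72/56 + I(-7))*(6 + 56)) = 61*(22 + (-72/56 - 7)*(6 + 56)) = 61*(22 + (-72*1/56 - 7)*62) = 61*(22 + (-9/7 - 7)*62) = 61*(22 - 58/7*62) = 61*(22 - 3596/7) = 61*(-3442/7) = -209962/7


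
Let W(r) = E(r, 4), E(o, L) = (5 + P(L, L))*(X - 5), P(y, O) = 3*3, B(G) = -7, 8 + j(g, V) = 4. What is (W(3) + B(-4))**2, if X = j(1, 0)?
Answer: 17689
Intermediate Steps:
j(g, V) = -4 (j(g, V) = -8 + 4 = -4)
X = -4
P(y, O) = 9
E(o, L) = -126 (E(o, L) = (5 + 9)*(-4 - 5) = 14*(-9) = -126)
W(r) = -126
(W(3) + B(-4))**2 = (-126 - 7)**2 = (-133)**2 = 17689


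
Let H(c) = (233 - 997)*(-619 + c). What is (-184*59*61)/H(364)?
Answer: -165554/48705 ≈ -3.3991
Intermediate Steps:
H(c) = 472916 - 764*c (H(c) = -764*(-619 + c) = 472916 - 764*c)
(-184*59*61)/H(364) = (-184*59*61)/(472916 - 764*364) = (-10856*61)/(472916 - 278096) = -662216/194820 = -662216*1/194820 = -165554/48705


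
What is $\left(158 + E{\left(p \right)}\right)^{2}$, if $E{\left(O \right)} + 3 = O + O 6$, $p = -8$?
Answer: $9801$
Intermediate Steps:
$E{\left(O \right)} = -3 + 7 O$ ($E{\left(O \right)} = -3 + \left(O + O 6\right) = -3 + \left(O + 6 O\right) = -3 + 7 O$)
$\left(158 + E{\left(p \right)}\right)^{2} = \left(158 + \left(-3 + 7 \left(-8\right)\right)\right)^{2} = \left(158 - 59\right)^{2} = 99^{2} = 9801$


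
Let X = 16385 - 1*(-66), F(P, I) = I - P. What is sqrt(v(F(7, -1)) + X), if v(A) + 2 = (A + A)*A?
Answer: 11*sqrt(137) ≈ 128.75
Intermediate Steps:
v(A) = -2 + 2*A**2 (v(A) = -2 + (A + A)*A = -2 + (2*A)*A = -2 + 2*A**2)
X = 16451 (X = 16385 + 66 = 16451)
sqrt(v(F(7, -1)) + X) = sqrt((-2 + 2*(-1 - 1*7)**2) + 16451) = sqrt((-2 + 2*(-1 - 7)**2) + 16451) = sqrt((-2 + 2*(-8)**2) + 16451) = sqrt((-2 + 2*64) + 16451) = sqrt((-2 + 128) + 16451) = sqrt(126 + 16451) = sqrt(16577) = 11*sqrt(137)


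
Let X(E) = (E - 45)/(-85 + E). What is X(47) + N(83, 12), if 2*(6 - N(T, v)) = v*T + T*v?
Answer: -18811/19 ≈ -990.05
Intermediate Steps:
X(E) = (-45 + E)/(-85 + E)
N(T, v) = 6 - T*v (N(T, v) = 6 - (v*T + T*v)/2 = 6 - (T*v + T*v)/2 = 6 - T*v)
X(47) + N(83, 12) = (-45 + 47)/(-85 + 47) + (6 - 1*83*12) = 2/(-38) + (6 - 996) = -1/38*2 - 990 = -1/19 - 990 = -18811/19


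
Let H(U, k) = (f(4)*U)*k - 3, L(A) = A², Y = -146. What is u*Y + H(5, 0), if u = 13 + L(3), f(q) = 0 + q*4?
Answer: -3215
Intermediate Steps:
f(q) = 4*q (f(q) = 0 + 4*q = 4*q)
u = 22 (u = 13 + 3² = 13 + 9 = 22)
H(U, k) = -3 + 16*U*k (H(U, k) = ((4*4)*U)*k - 3 = (16*U)*k - 3 = 16*U*k - 3 = -3 + 16*U*k)
u*Y + H(5, 0) = 22*(-146) + (-3 + 16*5*0) = -3212 + (-3 + 0) = -3212 - 3 = -3215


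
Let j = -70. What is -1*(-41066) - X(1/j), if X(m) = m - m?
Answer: 41066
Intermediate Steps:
X(m) = 0
-1*(-41066) - X(1/j) = -1*(-41066) - 1*0 = 41066 + 0 = 41066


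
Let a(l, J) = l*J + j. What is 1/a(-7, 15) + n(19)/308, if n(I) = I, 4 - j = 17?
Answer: 967/18172 ≈ 0.053214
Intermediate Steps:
j = -13 (j = 4 - 1*17 = 4 - 17 = -13)
a(l, J) = -13 + J*l (a(l, J) = l*J - 13 = J*l - 13 = -13 + J*l)
1/a(-7, 15) + n(19)/308 = 1/(-13 + 15*(-7)) + 19/308 = 1/(-13 - 105) + 19*(1/308) = 1/(-118) + 19/308 = 1*(-1/118) + 19/308 = -1/118 + 19/308 = 967/18172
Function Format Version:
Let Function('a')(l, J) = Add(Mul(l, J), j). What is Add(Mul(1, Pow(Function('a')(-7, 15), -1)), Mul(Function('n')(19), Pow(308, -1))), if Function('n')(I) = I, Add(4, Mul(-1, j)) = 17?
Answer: Rational(967, 18172) ≈ 0.053214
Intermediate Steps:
j = -13 (j = Add(4, Mul(-1, 17)) = Add(4, -17) = -13)
Function('a')(l, J) = Add(-13, Mul(J, l)) (Function('a')(l, J) = Add(Mul(l, J), -13) = Add(Mul(J, l), -13) = Add(-13, Mul(J, l)))
Add(Mul(1, Pow(Function('a')(-7, 15), -1)), Mul(Function('n')(19), Pow(308, -1))) = Add(Mul(1, Pow(Add(-13, Mul(15, -7)), -1)), Mul(19, Pow(308, -1))) = Add(Mul(1, Pow(Add(-13, -105), -1)), Mul(19, Rational(1, 308))) = Add(Mul(1, Pow(-118, -1)), Rational(19, 308)) = Add(Mul(1, Rational(-1, 118)), Rational(19, 308)) = Add(Rational(-1, 118), Rational(19, 308)) = Rational(967, 18172)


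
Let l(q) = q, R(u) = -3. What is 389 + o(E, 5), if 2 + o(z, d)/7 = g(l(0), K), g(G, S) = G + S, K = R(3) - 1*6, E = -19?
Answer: 312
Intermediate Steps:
K = -9 (K = -3 - 1*6 = -3 - 6 = -9)
o(z, d) = -77 (o(z, d) = -14 + 7*(0 - 9) = -14 + 7*(-9) = -14 - 63 = -77)
389 + o(E, 5) = 389 - 77 = 312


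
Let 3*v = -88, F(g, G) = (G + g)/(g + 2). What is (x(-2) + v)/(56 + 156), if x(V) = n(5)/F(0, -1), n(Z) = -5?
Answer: -29/318 ≈ -0.091195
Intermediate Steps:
F(g, G) = (G + g)/(2 + g)
v = -88/3 (v = (⅓)*(-88) = -88/3 ≈ -29.333)
x(V) = 10 (x(V) = -5*(2 + 0)/(-1 + 0) = -5/(-1/2) = -5/((½)*(-1)) = -5/(-½) = -5*(-2) = 10)
(x(-2) + v)/(56 + 156) = (10 - 88/3)/(56 + 156) = -58/3/212 = (1/212)*(-58/3) = -29/318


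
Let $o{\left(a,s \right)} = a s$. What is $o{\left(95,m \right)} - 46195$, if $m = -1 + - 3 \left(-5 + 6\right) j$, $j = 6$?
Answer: $-48000$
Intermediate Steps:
$m = -19$ ($m = -1 + - 3 \left(-5 + 6\right) 6 = -1 + \left(-3\right) 1 \cdot 6 = -1 - 18 = -19$)
$o{\left(95,m \right)} - 46195 = 95 \left(-19\right) - 46195 = -1805 - 46195 = -48000$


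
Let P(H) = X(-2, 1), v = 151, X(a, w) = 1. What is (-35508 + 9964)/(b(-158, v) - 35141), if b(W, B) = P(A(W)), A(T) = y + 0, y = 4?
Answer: 6386/8785 ≈ 0.72692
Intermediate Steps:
A(T) = 4 (A(T) = 4 + 0 = 4)
P(H) = 1
b(W, B) = 1
(-35508 + 9964)/(b(-158, v) - 35141) = (-35508 + 9964)/(1 - 35141) = -25544/(-35140) = -25544*(-1/35140) = 6386/8785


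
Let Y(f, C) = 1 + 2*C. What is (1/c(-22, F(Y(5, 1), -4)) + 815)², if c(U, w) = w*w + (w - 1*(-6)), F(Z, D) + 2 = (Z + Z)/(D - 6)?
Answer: 42863491225/64516 ≈ 6.6439e+5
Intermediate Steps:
F(Z, D) = -2 + 2*Z/(-6 + D) (F(Z, D) = -2 + (Z + Z)/(D - 6) = -2 + (2*Z)/(-6 + D) = -2 + 2*Z/(-6 + D))
c(U, w) = 6 + w + w² (c(U, w) = w² + (w + 6) = w² + (6 + w) = 6 + w + w²)
(1/c(-22, F(Y(5, 1), -4)) + 815)² = (1/(6 + 2*(6 + (1 + 2*1) - 1*(-4))/(-6 - 4) + (2*(6 + (1 + 2*1) - 1*(-4))/(-6 - 4))²) + 815)² = (1/(6 + 2*(6 + (1 + 2) + 4)/(-10) + (2*(6 + (1 + 2) + 4)/(-10))²) + 815)² = (1/(6 + 2*(-⅒)*(6 + 3 + 4) + (2*(-⅒)*(6 + 3 + 4))²) + 815)² = (1/(6 + 2*(-⅒)*13 + (2*(-⅒)*13)²) + 815)² = (1/(6 - 13/5 + (-13/5)²) + 815)² = (1/(6 - 13/5 + 169/25) + 815)² = (1/(254/25) + 815)² = (25/254 + 815)² = (207035/254)² = 42863491225/64516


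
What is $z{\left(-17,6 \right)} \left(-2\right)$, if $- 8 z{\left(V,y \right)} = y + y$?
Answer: $3$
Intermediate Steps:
$z{\left(V,y \right)} = - \frac{y}{4}$ ($z{\left(V,y \right)} = - \frac{y + y}{8} = - \frac{2 y}{8} = - \frac{y}{4}$)
$z{\left(-17,6 \right)} \left(-2\right) = \left(- \frac{1}{4}\right) 6 \left(-2\right) = \left(- \frac{3}{2}\right) \left(-2\right) = 3$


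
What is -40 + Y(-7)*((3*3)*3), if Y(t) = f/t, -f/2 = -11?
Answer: -874/7 ≈ -124.86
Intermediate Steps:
f = 22 (f = -2*(-11) = 22)
Y(t) = 22/t
-40 + Y(-7)*((3*3)*3) = -40 + (22/(-7))*((3*3)*3) = -40 + (22*(-1/7))*(9*3) = -40 - 22/7*27 = -40 - 594/7 = -874/7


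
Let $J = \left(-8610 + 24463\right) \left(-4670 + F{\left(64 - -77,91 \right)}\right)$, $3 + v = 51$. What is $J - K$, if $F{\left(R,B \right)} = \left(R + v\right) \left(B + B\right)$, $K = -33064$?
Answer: $471311048$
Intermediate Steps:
$v = 48$ ($v = -3 + 51 = 48$)
$F{\left(R,B \right)} = 2 B \left(48 + R\right)$ ($F{\left(R,B \right)} = \left(R + 48\right) \left(B + B\right) = \left(48 + R\right) 2 B = 2 B \left(48 + R\right)$)
$J = 471277984$ ($J = \left(-8610 + 24463\right) \left(-4670 + 2 \cdot 91 \left(48 + \left(64 - -77\right)\right)\right) = 15853 \left(-4670 + 2 \cdot 91 \left(48 + \left(64 + 77\right)\right)\right) = 15853 \left(-4670 + 2 \cdot 91 \left(48 + 141\right)\right) = 15853 \left(-4670 + 2 \cdot 91 \cdot 189\right) = 15853 \left(-4670 + 34398\right) = 15853 \cdot 29728 = 471277984$)
$J - K = 471277984 - -33064 = 471277984 + 33064 = 471311048$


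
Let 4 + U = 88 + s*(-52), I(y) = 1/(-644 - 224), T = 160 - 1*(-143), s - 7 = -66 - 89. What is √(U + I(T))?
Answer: √1465409463/434 ≈ 88.204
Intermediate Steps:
s = -148 (s = 7 + (-66 - 89) = 7 - 155 = -148)
T = 303 (T = 160 + 143 = 303)
I(y) = -1/868 (I(y) = 1/(-868) = -1/868)
U = 7780 (U = -4 + (88 - 148*(-52)) = -4 + (88 + 7696) = -4 + 7784 = 7780)
√(U + I(T)) = √(7780 - 1/868) = √(6753039/868) = √1465409463/434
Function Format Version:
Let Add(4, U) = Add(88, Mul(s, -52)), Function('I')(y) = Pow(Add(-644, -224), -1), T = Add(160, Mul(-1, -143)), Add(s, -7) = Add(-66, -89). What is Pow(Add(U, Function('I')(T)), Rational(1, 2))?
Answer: Mul(Rational(1, 434), Pow(1465409463, Rational(1, 2))) ≈ 88.204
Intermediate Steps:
s = -148 (s = Add(7, Add(-66, -89)) = Add(7, -155) = -148)
T = 303 (T = Add(160, 143) = 303)
Function('I')(y) = Rational(-1, 868) (Function('I')(y) = Pow(-868, -1) = Rational(-1, 868))
U = 7780 (U = Add(-4, Add(88, Mul(-148, -52))) = Add(-4, Add(88, 7696)) = Add(-4, 7784) = 7780)
Pow(Add(U, Function('I')(T)), Rational(1, 2)) = Pow(Add(7780, Rational(-1, 868)), Rational(1, 2)) = Pow(Rational(6753039, 868), Rational(1, 2)) = Mul(Rational(1, 434), Pow(1465409463, Rational(1, 2)))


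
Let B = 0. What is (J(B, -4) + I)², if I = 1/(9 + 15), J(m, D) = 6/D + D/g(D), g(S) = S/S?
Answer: 17161/576 ≈ 29.793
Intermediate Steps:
g(S) = 1
J(m, D) = D + 6/D (J(m, D) = 6/D + D/1 = 6/D + D*1 = 6/D + D = D + 6/D)
I = 1/24 ≈ 0.041667
(J(B, -4) + I)² = ((-4 + 6/(-4)) + 1/24)² = ((-4 + 6*(-¼)) + 1/24)² = ((-4 - 3/2) + 1/24)² = (-11/2 + 1/24)² = (-131/24)² = 17161/576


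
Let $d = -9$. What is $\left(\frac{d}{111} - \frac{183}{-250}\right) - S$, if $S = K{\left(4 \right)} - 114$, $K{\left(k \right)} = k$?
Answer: $\frac{1023521}{9250} \approx 110.65$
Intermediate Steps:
$S = -110$ ($S = 4 - 114 = -110$)
$\left(\frac{d}{111} - \frac{183}{-250}\right) - S = \left(- \frac{9}{111} - \frac{183}{-250}\right) - -110 = \left(\left(-9\right) \frac{1}{111} - - \frac{183}{250}\right) + 110 = \left(- \frac{3}{37} + \frac{183}{250}\right) + 110 = \frac{6021}{9250} + 110 = \frac{1023521}{9250}$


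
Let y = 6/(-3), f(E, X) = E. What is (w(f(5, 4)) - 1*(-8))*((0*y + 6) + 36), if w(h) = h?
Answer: 546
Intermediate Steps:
y = -2 (y = 6*(-⅓) = -2)
(w(f(5, 4)) - 1*(-8))*((0*y + 6) + 36) = (5 - 1*(-8))*((0*(-2) + 6) + 36) = (5 + 8)*((0 + 6) + 36) = 13*(6 + 36) = 13*42 = 546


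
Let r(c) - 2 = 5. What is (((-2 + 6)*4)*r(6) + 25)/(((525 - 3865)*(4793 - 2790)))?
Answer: -137/6690020 ≈ -2.0478e-5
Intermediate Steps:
r(c) = 7 (r(c) = 2 + 5 = 7)
(((-2 + 6)*4)*r(6) + 25)/(((525 - 3865)*(4793 - 2790))) = (((-2 + 6)*4)*7 + 25)/(((525 - 3865)*(4793 - 2790))) = ((4*4)*7 + 25)/((-3340*2003)) = (16*7 + 25)/(-6690020) = (112 + 25)*(-1/6690020) = 137*(-1/6690020) = -137/6690020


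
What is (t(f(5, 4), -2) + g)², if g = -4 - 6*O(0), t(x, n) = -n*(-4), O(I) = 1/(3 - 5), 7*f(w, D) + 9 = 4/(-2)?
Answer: 81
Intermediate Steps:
f(w, D) = -11/7 (f(w, D) = -9/7 + (4/(-2))/7 = -9/7 + (4*(-½))/7 = -9/7 + (⅐)*(-2) = -9/7 - 2/7 = -11/7)
O(I) = -½ (O(I) = 1/(-2) = -½)
t(x, n) = 4*n
g = -1 (g = -4 - 6*(-½) = -4 + 3 = -1)
(t(f(5, 4), -2) + g)² = (4*(-2) - 1)² = (-8 - 1)² = (-9)² = 81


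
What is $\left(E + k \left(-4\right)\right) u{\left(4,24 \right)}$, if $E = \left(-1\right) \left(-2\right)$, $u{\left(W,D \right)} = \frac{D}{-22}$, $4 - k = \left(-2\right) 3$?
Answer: $\frac{456}{11} \approx 41.455$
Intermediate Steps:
$k = 10$ ($k = 4 - \left(-2\right) 3 = 4 - -6 = 4 + 6 = 10$)
$u{\left(W,D \right)} = - \frac{D}{22}$ ($u{\left(W,D \right)} = D \left(- \frac{1}{22}\right) = - \frac{D}{22}$)
$E = 2$
$\left(E + k \left(-4\right)\right) u{\left(4,24 \right)} = \left(2 + 10 \left(-4\right)\right) \left(\left(- \frac{1}{22}\right) 24\right) = \left(2 - 40\right) \left(- \frac{12}{11}\right) = \left(-38\right) \left(- \frac{12}{11}\right) = \frac{456}{11}$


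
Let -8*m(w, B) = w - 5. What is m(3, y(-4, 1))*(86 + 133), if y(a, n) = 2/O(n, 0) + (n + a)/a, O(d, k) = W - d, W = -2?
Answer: 219/4 ≈ 54.750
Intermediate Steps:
O(d, k) = -2 - d
y(a, n) = 2/(-2 - n) + (a + n)/a (y(a, n) = 2/(-2 - n) + (n + a)/a = 2/(-2 - n) + (a + n)/a)
m(w, B) = 5/8 - w/8 (m(w, B) = -(w - 5)/8 = -(-5 + w)/8 = 5/8 - w/8)
m(3, y(-4, 1))*(86 + 133) = (5/8 - ⅛*3)*(86 + 133) = (5/8 - 3/8)*219 = (¼)*219 = 219/4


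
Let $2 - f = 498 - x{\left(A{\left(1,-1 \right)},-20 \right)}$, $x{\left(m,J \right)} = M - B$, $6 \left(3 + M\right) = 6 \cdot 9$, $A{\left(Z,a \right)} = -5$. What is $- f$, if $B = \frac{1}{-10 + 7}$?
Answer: $\frac{1469}{3} \approx 489.67$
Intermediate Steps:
$M = 6$ ($M = -3 + \frac{6 \cdot 9}{6} = -3 + \frac{1}{6} \cdot 54 = -3 + 9 = 6$)
$B = - \frac{1}{3}$ ($B = \frac{1}{-3} = - \frac{1}{3} \approx -0.33333$)
$x{\left(m,J \right)} = \frac{19}{3}$ ($x{\left(m,J \right)} = 6 - - \frac{1}{3} = 6 + \frac{1}{3} = \frac{19}{3}$)
$f = - \frac{1469}{3}$ ($f = 2 - \left(498 - \frac{19}{3}\right) = 2 - \frac{1475}{3} = - \frac{1469}{3} \approx -489.67$)
$- f = \left(-1\right) \left(- \frac{1469}{3}\right) = \frac{1469}{3}$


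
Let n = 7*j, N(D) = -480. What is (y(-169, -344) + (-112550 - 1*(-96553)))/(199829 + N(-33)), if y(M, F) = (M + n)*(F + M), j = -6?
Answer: 92246/199349 ≈ 0.46274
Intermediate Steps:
n = -42 (n = 7*(-6) = -42)
y(M, F) = (-42 + M)*(F + M) (y(M, F) = (M - 42)*(F + M) = (-42 + M)*(F + M))
(y(-169, -344) + (-112550 - 1*(-96553)))/(199829 + N(-33)) = (((-169)² - 42*(-344) - 42*(-169) - 344*(-169)) + (-112550 - 1*(-96553)))/(199829 - 480) = ((28561 + 14448 + 7098 + 58136) + (-112550 + 96553))/199349 = (108243 - 15997)*(1/199349) = 92246*(1/199349) = 92246/199349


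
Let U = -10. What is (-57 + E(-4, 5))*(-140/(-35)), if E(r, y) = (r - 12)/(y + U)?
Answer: -1076/5 ≈ -215.20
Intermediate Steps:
E(r, y) = (-12 + r)/(-10 + y) (E(r, y) = (r - 12)/(y - 10) = (-12 + r)/(-10 + y))
(-57 + E(-4, 5))*(-140/(-35)) = (-57 + (-12 - 4)/(-10 + 5))*(-140/(-35)) = (-57 - 16/(-5))*(-140*(-1/35)) = (-57 - ⅕*(-16))*4 = (-57 + 16/5)*4 = -269/5*4 = -1076/5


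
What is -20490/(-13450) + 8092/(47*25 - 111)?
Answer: 466567/51110 ≈ 9.1287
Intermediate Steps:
-20490/(-13450) + 8092/(47*25 - 111) = -20490*(-1/13450) + 8092/(1175 - 111) = 2049/1345 + 8092/1064 = 2049/1345 + 8092*(1/1064) = 2049/1345 + 289/38 = 466567/51110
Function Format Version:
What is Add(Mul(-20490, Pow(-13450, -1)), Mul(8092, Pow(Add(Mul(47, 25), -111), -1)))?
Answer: Rational(466567, 51110) ≈ 9.1287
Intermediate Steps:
Add(Mul(-20490, Pow(-13450, -1)), Mul(8092, Pow(Add(Mul(47, 25), -111), -1))) = Add(Mul(-20490, Rational(-1, 13450)), Mul(8092, Pow(Add(1175, -111), -1))) = Add(Rational(2049, 1345), Mul(8092, Pow(1064, -1))) = Add(Rational(2049, 1345), Mul(8092, Rational(1, 1064))) = Add(Rational(2049, 1345), Rational(289, 38)) = Rational(466567, 51110)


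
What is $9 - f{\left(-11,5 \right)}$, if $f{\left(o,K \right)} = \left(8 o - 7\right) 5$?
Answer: $484$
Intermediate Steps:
$f{\left(o,K \right)} = -35 + 40 o$ ($f{\left(o,K \right)} = \left(-7 + 8 o\right) 5 = -35 + 40 o$)
$9 - f{\left(-11,5 \right)} = 9 - \left(-35 + 40 \left(-11\right)\right) = 9 - \left(-35 - 440\right) = 9 - -475 = 9 + 475 = 484$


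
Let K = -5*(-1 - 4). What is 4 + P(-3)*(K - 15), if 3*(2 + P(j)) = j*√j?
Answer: -16 - 10*I*√3 ≈ -16.0 - 17.32*I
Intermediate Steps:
K = 25 (K = -5*(-5) = 25)
P(j) = -2 + j^(3/2)/3 (P(j) = -2 + (j*√j)/3 = -2 + j^(3/2)/3)
4 + P(-3)*(K - 15) = 4 + (-2 + (-3)^(3/2)/3)*(25 - 15) = 4 + (-2 + (-3*I*√3)/3)*10 = 4 + (-2 - I*√3)*10 = 4 + (-20 - 10*I*√3) = -16 - 10*I*√3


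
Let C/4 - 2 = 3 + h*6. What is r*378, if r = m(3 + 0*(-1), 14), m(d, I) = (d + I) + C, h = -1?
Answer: 4914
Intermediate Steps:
C = -4 (C = 8 + 4*(3 - 1*6) = 8 + 4*(3 - 6) = 8 + 4*(-3) = 8 - 12 = -4)
m(d, I) = -4 + I + d (m(d, I) = (d + I) - 4 = (I + d) - 4 = -4 + I + d)
r = 13 (r = -4 + 14 + (3 + 0*(-1)) = -4 + 14 + (3 + 0) = -4 + 14 + 3 = 13)
r*378 = 13*378 = 4914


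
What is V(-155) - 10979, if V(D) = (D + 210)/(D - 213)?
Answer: -4040327/368 ≈ -10979.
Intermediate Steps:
V(D) = (210 + D)/(-213 + D)
V(-155) - 10979 = (210 - 155)/(-213 - 155) - 10979 = 55/(-368) - 10979 = -1/368*55 - 10979 = -55/368 - 10979 = -4040327/368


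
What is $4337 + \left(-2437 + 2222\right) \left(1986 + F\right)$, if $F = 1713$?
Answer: $-790948$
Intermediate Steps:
$4337 + \left(-2437 + 2222\right) \left(1986 + F\right) = 4337 + \left(-2437 + 2222\right) \left(1986 + 1713\right) = 4337 - 795285 = -790948$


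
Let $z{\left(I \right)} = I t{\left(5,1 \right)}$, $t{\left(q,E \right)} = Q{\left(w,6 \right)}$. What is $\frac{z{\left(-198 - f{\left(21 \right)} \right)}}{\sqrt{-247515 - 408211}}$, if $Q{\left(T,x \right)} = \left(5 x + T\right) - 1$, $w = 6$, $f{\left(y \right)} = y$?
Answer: $\frac{7665 i \sqrt{655726}}{655726} \approx 9.4657 i$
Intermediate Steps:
$Q{\left(T,x \right)} = -1 + T + 5 x$ ($Q{\left(T,x \right)} = \left(T + 5 x\right) - 1 = -1 + T + 5 x$)
$t{\left(q,E \right)} = 35$ ($t{\left(q,E \right)} = -1 + 6 + 5 \cdot 6 = -1 + 6 + 30 = 35$)
$z{\left(I \right)} = 35 I$ ($z{\left(I \right)} = I 35 = 35 I$)
$\frac{z{\left(-198 - f{\left(21 \right)} \right)}}{\sqrt{-247515 - 408211}} = \frac{35 \left(-198 - 21\right)}{\sqrt{-247515 - 408211}} = \frac{35 \left(-198 - 21\right)}{\sqrt{-655726}} = \frac{35 \left(-219\right)}{i \sqrt{655726}} = - 7665 \left(- \frac{i \sqrt{655726}}{655726}\right) = \frac{7665 i \sqrt{655726}}{655726}$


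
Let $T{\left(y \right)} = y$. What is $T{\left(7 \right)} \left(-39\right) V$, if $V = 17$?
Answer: $-4641$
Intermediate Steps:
$T{\left(7 \right)} \left(-39\right) V = 7 \left(-39\right) 17 = \left(-273\right) 17 = -4641$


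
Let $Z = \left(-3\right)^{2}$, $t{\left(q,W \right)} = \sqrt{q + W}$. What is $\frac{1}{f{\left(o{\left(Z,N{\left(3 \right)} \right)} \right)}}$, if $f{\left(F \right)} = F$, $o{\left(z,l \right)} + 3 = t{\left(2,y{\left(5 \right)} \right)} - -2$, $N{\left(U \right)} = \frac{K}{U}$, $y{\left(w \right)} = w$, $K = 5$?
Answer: $\frac{1}{6} + \frac{\sqrt{7}}{6} \approx 0.60763$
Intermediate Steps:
$N{\left(U \right)} = \frac{5}{U}$
$t{\left(q,W \right)} = \sqrt{W + q}$
$Z = 9$
$o{\left(z,l \right)} = -1 + \sqrt{7}$ ($o{\left(z,l \right)} = -3 - \left(-2 - \sqrt{5 + 2}\right) = -3 + \left(\sqrt{7} + 2\right) = -3 + \left(2 + \sqrt{7}\right) = -1 + \sqrt{7}$)
$\frac{1}{f{\left(o{\left(Z,N{\left(3 \right)} \right)} \right)}} = \frac{1}{-1 + \sqrt{7}}$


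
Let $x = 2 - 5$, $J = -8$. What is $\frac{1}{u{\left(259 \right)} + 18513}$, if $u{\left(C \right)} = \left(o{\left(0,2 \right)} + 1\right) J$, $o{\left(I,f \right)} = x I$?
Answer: $\frac{1}{18505} \approx 5.4039 \cdot 10^{-5}$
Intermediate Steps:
$x = -3$ ($x = 2 - 5 = -3$)
$o{\left(I,f \right)} = - 3 I$
$u{\left(C \right)} = -8$ ($u{\left(C \right)} = \left(\left(-3\right) 0 + 1\right) \left(-8\right) = \left(0 + 1\right) \left(-8\right) = 1 \left(-8\right) = -8$)
$\frac{1}{u{\left(259 \right)} + 18513} = \frac{1}{-8 + 18513} = \frac{1}{18505}$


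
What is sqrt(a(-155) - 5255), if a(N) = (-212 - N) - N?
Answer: 3*I*sqrt(573) ≈ 71.812*I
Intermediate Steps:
a(N) = -212 - 2*N
sqrt(a(-155) - 5255) = sqrt((-212 - 2*(-155)) - 5255) = sqrt((-212 + 310) - 5255) = sqrt(98 - 5255) = sqrt(-5157) = 3*I*sqrt(573)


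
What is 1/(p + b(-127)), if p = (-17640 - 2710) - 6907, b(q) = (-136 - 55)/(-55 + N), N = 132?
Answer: -77/2098980 ≈ -3.6685e-5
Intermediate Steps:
b(q) = -191/77 (b(q) = (-136 - 55)/(-55 + 132) = -191/77)
p = -27257 (p = -20350 - 6907 = -27257)
1/(p + b(-127)) = 1/(-27257 - 191/77) = 1/(-2098980/77) = -77/2098980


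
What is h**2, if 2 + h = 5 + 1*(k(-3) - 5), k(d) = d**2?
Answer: 49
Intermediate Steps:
h = 7 (h = -2 + (5 + 1*((-3)**2 - 5)) = -2 + (5 + 1*(9 - 5)) = -2 + (5 + 1*4) = -2 + (5 + 4) = -2 + 9 = 7)
h**2 = 7**2 = 49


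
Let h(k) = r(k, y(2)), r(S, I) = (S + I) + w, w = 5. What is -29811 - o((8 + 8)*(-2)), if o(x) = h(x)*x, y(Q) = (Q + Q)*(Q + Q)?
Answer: -30163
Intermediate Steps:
y(Q) = 4*Q² (y(Q) = (2*Q)*(2*Q) = 4*Q²)
r(S, I) = 5 + I + S (r(S, I) = (S + I) + 5 = (I + S) + 5 = 5 + I + S)
h(k) = 21 + k (h(k) = 5 + 4*2² + k = 5 + 4*4 + k = 5 + 16 + k = 21 + k)
o(x) = x*(21 + x) (o(x) = (21 + x)*x = x*(21 + x))
-29811 - o((8 + 8)*(-2)) = -29811 - (8 + 8)*(-2)*(21 + (8 + 8)*(-2)) = -29811 - 16*(-2)*(21 + 16*(-2)) = -29811 - (-32)*(21 - 32) = -29811 - (-32)*(-11) = -29811 - 1*352 = -29811 - 352 = -30163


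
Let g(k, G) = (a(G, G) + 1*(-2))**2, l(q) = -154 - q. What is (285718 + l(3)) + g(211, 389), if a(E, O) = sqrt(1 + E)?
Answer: 285955 - 4*sqrt(390) ≈ 2.8588e+5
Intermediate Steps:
g(k, G) = (-2 + sqrt(1 + G))**2 (g(k, G) = (sqrt(1 + G) + 1*(-2))**2 = (sqrt(1 + G) - 2)**2 = (-2 + sqrt(1 + G))**2)
(285718 + l(3)) + g(211, 389) = (285718 + (-154 - 1*3)) + (-2 + sqrt(1 + 389))**2 = (285718 + (-154 - 3)) + (-2 + sqrt(390))**2 = (285718 - 157) + (-2 + sqrt(390))**2 = 285561 + (-2 + sqrt(390))**2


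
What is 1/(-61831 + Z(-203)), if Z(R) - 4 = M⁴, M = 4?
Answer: -1/61571 ≈ -1.6241e-5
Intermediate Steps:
Z(R) = 260 (Z(R) = 4 + 4⁴ = 4 + 256 = 260)
1/(-61831 + Z(-203)) = 1/(-61831 + 260) = 1/(-61571) = -1/61571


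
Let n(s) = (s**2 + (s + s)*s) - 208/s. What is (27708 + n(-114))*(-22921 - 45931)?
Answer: -261759881152/57 ≈ -4.5923e+9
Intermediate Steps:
n(s) = -208/s + 3*s**2 (n(s) = (s**2 + (2*s)*s) - 208/s = (s**2 + 2*s**2) - 208/s = 3*s**2 - 208/s = -208/s + 3*s**2)
(27708 + n(-114))*(-22921 - 45931) = (27708 + (-208 + 3*(-114)**3)/(-114))*(-22921 - 45931) = (27708 - (-208 + 3*(-1481544))/114)*(-68852) = (27708 - (-208 - 4444632)/114)*(-68852) = (27708 - 1/114*(-4444840))*(-68852) = (27708 + 2222420/57)*(-68852) = (3801776/57)*(-68852) = -261759881152/57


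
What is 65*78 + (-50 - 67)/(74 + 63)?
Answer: 694473/137 ≈ 5069.1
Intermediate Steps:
65*78 + (-50 - 67)/(74 + 63) = 5070 - 117/137 = 694473/137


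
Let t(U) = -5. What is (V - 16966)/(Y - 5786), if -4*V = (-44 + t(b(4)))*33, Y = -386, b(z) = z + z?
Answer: 66247/24688 ≈ 2.6834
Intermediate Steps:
b(z) = 2*z
V = 1617/4 (V = -(-44 - 5)*33/4 = -(-49)*33/4 = -¼*(-1617) = 1617/4 ≈ 404.25)
(V - 16966)/(Y - 5786) = (1617/4 - 16966)/(-386 - 5786) = -66247/4/(-6172) = -66247/4*(-1/6172) = 66247/24688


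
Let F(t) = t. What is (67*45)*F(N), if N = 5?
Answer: 15075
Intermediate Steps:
(67*45)*F(N) = (67*45)*5 = 3015*5 = 15075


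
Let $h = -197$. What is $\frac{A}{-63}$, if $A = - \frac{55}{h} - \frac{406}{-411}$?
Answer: $- \frac{102587}{5100921} \approx -0.020111$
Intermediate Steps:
$A = \frac{102587}{80967}$ ($A = - \frac{55}{-197} - \frac{406}{-411} = \left(-55\right) \left(- \frac{1}{197}\right) - - \frac{406}{411} = \frac{55}{197} + \frac{406}{411} = \frac{102587}{80967} \approx 1.267$)
$\frac{A}{-63} = \frac{102587}{80967 \left(-63\right)} = \frac{102587}{80967} \left(- \frac{1}{63}\right) = - \frac{102587}{5100921}$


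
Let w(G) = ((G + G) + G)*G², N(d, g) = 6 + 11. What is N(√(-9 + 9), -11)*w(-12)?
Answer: -88128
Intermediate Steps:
N(d, g) = 17
w(G) = 3*G³ (w(G) = (2*G + G)*G² = (3*G)*G² = 3*G³)
N(√(-9 + 9), -11)*w(-12) = 17*(3*(-12)³) = 17*(3*(-1728)) = 17*(-5184) = -88128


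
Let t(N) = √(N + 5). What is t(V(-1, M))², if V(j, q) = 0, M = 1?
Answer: 5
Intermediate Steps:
t(N) = √(5 + N)
t(V(-1, M))² = (√(5 + 0))² = (√5)² = 5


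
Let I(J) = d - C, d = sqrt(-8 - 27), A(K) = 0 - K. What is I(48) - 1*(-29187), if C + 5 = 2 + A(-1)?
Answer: 29189 + I*sqrt(35) ≈ 29189.0 + 5.9161*I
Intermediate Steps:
A(K) = -K
C = -2 (C = -5 + (2 - 1*(-1)) = -5 + (2 + 1) = -5 + 3 = -2)
d = I*sqrt(35) (d = sqrt(-35) = I*sqrt(35) ≈ 5.9161*I)
I(J) = 2 + I*sqrt(35) (I(J) = I*sqrt(35) - 1*(-2) = I*sqrt(35) + 2 = 2 + I*sqrt(35))
I(48) - 1*(-29187) = (2 + I*sqrt(35)) - 1*(-29187) = (2 + I*sqrt(35)) + 29187 = 29189 + I*sqrt(35)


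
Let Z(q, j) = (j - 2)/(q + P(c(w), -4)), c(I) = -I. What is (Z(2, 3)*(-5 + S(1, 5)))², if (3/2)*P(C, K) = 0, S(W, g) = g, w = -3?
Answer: 0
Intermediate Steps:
P(C, K) = 0 (P(C, K) = (⅔)*0 = 0)
Z(q, j) = (-2 + j)/q (Z(q, j) = (j - 2)/(q + 0) = (-2 + j)/q)
(Z(2, 3)*(-5 + S(1, 5)))² = (((-2 + 3)/2)*(-5 + 5))² = (((½)*1)*0)² = ((½)*0)² = 0² = 0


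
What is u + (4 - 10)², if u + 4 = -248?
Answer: -216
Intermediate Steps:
u = -252 (u = -4 - 248 = -252)
u + (4 - 10)² = -252 + (4 - 10)² = -252 + (-6)² = -252 + 36 = -216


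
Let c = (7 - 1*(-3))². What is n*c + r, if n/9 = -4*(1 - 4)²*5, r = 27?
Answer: -161973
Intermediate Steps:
n = -1620 (n = 9*(-4*(1 - 4)²*5) = 9*(-4*(-3)²*5) = 9*(-4*9*5) = 9*(-36*5) = 9*(-180) = -1620)
c = 100 (c = (7 + 3)² = 10² = 100)
n*c + r = -1620*100 + 27 = -162000 + 27 = -161973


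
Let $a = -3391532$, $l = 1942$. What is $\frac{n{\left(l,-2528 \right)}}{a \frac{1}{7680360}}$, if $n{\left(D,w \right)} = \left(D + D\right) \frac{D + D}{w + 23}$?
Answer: $\frac{1931028880736}{141596461} \approx 13638.0$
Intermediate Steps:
$n{\left(D,w \right)} = \frac{4 D^{2}}{23 + w}$ ($n{\left(D,w \right)} = 2 D \frac{2 D}{23 + w} = \frac{4 D^{2}}{23 + w}$)
$\frac{n{\left(l,-2528 \right)}}{a \frac{1}{7680360}} = \frac{4 \cdot 1942^{2} \frac{1}{23 - 2528}}{\left(-3391532\right) \frac{1}{7680360}} = \frac{4 \cdot 3771364 \frac{1}{-2505}}{\left(-3391532\right) \frac{1}{7680360}} = \frac{4 \cdot 3771364 \left(- \frac{1}{2505}\right)}{- \frac{847883}{1920090}} = \left(- \frac{15085456}{2505}\right) \left(- \frac{1920090}{847883}\right) = \frac{1931028880736}{141596461}$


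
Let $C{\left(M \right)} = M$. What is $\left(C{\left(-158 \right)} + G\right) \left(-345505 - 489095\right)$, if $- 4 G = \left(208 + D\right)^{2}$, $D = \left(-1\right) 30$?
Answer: $6742733400$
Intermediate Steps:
$D = -30$
$G = -7921$ ($G = - \frac{\left(208 - 30\right)^{2}}{4} = - \frac{178^{2}}{4} = \left(- \frac{1}{4}\right) 31684 = -7921$)
$\left(C{\left(-158 \right)} + G\right) \left(-345505 - 489095\right) = \left(-158 - 7921\right) \left(-345505 - 489095\right) = \left(-8079\right) \left(-834600\right) = 6742733400$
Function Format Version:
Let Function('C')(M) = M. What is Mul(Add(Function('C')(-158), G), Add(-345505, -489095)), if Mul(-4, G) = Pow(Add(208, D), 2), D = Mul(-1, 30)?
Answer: 6742733400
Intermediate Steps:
D = -30
G = -7921 (G = Mul(Rational(-1, 4), Pow(Add(208, -30), 2)) = Mul(Rational(-1, 4), Pow(178, 2)) = Mul(Rational(-1, 4), 31684) = -7921)
Mul(Add(Function('C')(-158), G), Add(-345505, -489095)) = Mul(Add(-158, -7921), Add(-345505, -489095)) = Mul(-8079, -834600) = 6742733400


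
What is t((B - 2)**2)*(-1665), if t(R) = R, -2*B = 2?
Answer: -14985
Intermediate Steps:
B = -1 (B = -1/2*2 = -1)
t((B - 2)**2)*(-1665) = (-1 - 2)**2*(-1665) = (-3)**2*(-1665) = 9*(-1665) = -14985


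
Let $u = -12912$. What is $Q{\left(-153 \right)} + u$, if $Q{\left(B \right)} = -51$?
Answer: $-12963$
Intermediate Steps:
$Q{\left(-153 \right)} + u = -51 - 12912 = -12963$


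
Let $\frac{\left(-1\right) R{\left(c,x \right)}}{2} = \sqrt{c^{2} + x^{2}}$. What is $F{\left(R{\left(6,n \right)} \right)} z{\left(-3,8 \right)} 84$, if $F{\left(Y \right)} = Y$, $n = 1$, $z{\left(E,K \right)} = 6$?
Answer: $- 1008 \sqrt{37} \approx -6131.4$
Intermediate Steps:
$R{\left(c,x \right)} = - 2 \sqrt{c^{2} + x^{2}}$
$F{\left(R{\left(6,n \right)} \right)} z{\left(-3,8 \right)} 84 = - 2 \sqrt{6^{2} + 1^{2}} \cdot 6 \cdot 84 = - 2 \sqrt{36 + 1} \cdot 6 \cdot 84 = - 2 \sqrt{37} \cdot 6 \cdot 84 = - 12 \sqrt{37} \cdot 84 = - 1008 \sqrt{37}$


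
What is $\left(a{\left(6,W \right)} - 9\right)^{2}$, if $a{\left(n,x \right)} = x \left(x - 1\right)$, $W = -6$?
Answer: $1089$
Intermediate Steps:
$a{\left(n,x \right)} = x \left(-1 + x\right)$
$\left(a{\left(6,W \right)} - 9\right)^{2} = \left(- 6 \left(-1 - 6\right) - 9\right)^{2} = \left(\left(-6\right) \left(-7\right) - 9\right)^{2} = \left(42 - 9\right)^{2} = 33^{2} = 1089$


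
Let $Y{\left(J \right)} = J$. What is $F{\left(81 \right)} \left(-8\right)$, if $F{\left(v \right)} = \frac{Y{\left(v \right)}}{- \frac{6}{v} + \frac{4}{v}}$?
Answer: $26244$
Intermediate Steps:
$F{\left(v \right)} = - \frac{v^{2}}{2}$ ($F{\left(v \right)} = \frac{v}{- \frac{6}{v} + \frac{4}{v}} = \frac{v}{\left(-2\right) \frac{1}{v}} = v \left(- \frac{v}{2}\right) = - \frac{v^{2}}{2}$)
$F{\left(81 \right)} \left(-8\right) = - \frac{81^{2}}{2} \left(-8\right) = \left(- \frac{1}{2}\right) 6561 \left(-8\right) = \left(- \frac{6561}{2}\right) \left(-8\right) = 26244$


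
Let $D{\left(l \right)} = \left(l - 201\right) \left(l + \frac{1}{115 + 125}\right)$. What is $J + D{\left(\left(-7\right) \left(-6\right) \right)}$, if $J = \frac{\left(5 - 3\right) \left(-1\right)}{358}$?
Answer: $- \frac{95638527}{14320} \approx -6678.7$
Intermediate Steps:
$D{\left(l \right)} = \left(-201 + l\right) \left(\frac{1}{240} + l\right)$ ($D{\left(l \right)} = \left(-201 + l\right) \left(l + \frac{1}{240}\right) = \left(-201 + l\right) \left(\frac{1}{240} + l\right)$)
$J = - \frac{1}{179}$ ($J = \frac{2 \left(-1\right)}{358} = \frac{1}{358} \left(-2\right) = - \frac{1}{179} \approx -0.0055866$)
$J + D{\left(\left(-7\right) \left(-6\right) \right)} = - \frac{1}{179} - \left(\frac{67}{80} - 1764 + \frac{48239}{240} \left(-7\right) \left(-6\right)\right) = - \frac{1}{179} - \left(\frac{675413}{80} - 1764\right) = - \frac{1}{179} - \frac{534293}{80} = - \frac{95638527}{14320}$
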